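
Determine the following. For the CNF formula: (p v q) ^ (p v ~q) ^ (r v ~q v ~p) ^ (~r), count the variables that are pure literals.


Check each variable for pure literal status:
p: mixed (not pure)
q: mixed (not pure)
r: mixed (not pure)
Pure literal count = 0

0


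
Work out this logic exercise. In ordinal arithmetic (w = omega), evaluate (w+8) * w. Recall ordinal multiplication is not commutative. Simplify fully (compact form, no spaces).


Compute (w+8) * w.
Ordinal * is associative and left-distributive over +, but NOT commutative; for finite n>1, n*w = w but w*n stays w*n.
(w+8) * w = sup{(w+8)*k : k<w} = sup{w*k+8} = w^2 (the +8 tail is absorbed in the limit).
Result = w^2

w^2


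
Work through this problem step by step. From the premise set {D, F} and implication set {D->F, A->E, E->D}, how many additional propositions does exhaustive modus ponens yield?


Initial facts: {D, F}
Apply modus ponens to closure:
  (no implication fires)
Final known: {D, F}
New propositions: {(none)}
Count = 0

0


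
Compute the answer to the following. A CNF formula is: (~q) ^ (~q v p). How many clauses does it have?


A CNF formula is a conjunction of clauses.
Clauses are separated by ^.
Counting the conjuncts: 2 clauses.

2


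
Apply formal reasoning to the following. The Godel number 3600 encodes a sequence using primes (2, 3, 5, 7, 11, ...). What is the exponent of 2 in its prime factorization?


Factorize 3600 by dividing by 2 repeatedly.
Division steps: 2 divides 3600 exactly 4 time(s).
Exponent of 2 = 4

4


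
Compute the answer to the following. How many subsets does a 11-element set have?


The power set of a set with n elements has 2^n elements.
|P(S)| = 2^11 = 2048

2048


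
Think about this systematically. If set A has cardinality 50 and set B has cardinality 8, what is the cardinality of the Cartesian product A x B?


The Cartesian product A x B contains all ordered pairs (a, b).
|A x B| = |A| * |B| = 50 * 8 = 400

400


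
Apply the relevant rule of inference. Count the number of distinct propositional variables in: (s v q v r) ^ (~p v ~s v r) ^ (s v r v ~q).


Identify each variable that appears in the formula.
Variables found: p, q, r, s
Count = 4

4


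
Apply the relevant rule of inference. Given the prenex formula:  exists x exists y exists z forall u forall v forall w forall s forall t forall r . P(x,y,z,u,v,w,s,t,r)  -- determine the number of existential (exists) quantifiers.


Quantifier prefix: exists x exists y exists z forall u forall v forall w forall s forall t forall r
Mark each quantifier type:
  E E E U U U U U U
Universal count = 6, Existential count = 3
Asked for existential (exists) quantifiers: 3

3


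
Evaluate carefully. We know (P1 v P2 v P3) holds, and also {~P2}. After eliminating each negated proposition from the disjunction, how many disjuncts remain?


Original disjuncts (3): P1, P2, P3
Negated (eliminate): ~P2
Remaining disjuncts: P1, P3
Count = 3 - 1 = 2

2


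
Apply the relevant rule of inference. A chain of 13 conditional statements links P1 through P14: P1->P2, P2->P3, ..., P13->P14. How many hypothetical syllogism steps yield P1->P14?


With 13 implications in a chain connecting 14 propositions:
P1->P2, P2->P3, ..., P13->P14
Steps needed = (number of implications) - 1 = 13 - 1 = 12

12


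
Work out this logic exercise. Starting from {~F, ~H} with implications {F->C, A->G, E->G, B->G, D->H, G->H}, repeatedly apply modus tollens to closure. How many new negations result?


Initial negated facts: {~F, ~H}
Apply modus tollens to closure:
  ~H and D->H  =>  ~D
  ~H and G->H  =>  ~G
  ~G and A->G  =>  ~A
  ~G and E->G  =>  ~E
  ~G and B->G  =>  ~B
Final negated: {~A, ~B, ~D, ~E, ~F, ~G, ~H}
New negations: {~A, ~B, ~D, ~E, ~G}
Count = 5

5


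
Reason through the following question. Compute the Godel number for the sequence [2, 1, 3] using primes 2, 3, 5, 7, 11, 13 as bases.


Encode each element as an exponent of the corresponding prime:
  2^2 = 4
  3^1 = 3
  5^3 = 125
Product = 4 * 3 * 125 = 1500

1500


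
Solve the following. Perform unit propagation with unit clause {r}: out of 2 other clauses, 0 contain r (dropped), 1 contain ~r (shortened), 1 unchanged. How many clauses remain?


Satisfied (removed): 0
Shortened (remain): 1
Unchanged (remain): 1
Remaining = 1 + 1 = 2

2


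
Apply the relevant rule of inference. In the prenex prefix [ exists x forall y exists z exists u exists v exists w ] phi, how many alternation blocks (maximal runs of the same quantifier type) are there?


Quantifier-type sequence: E A E E E E  (A=forall, E=exists)
Group into maximal same-type runs:
  Ex1 | Ax1 | Ex4
Number of blocks = 3

3


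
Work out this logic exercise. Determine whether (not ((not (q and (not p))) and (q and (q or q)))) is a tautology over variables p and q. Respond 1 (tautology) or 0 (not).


Check all 4 assignments:
p=0, q=0: 1
p=0, q=1: 1
p=1, q=0: 1
p=1, q=1: 0
Satisfying count = 3/4.
Tautology iff count = 4: no.

0


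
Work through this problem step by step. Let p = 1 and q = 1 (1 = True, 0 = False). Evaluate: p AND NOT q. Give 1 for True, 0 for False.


p = 1, q = 1
Operation: p AND NOT q
Evaluate: 1 AND NOT 1 = 0

0


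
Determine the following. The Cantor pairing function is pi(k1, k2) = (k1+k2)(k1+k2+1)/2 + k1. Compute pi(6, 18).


k1 + k2 = 24
(k1+k2)(k1+k2+1)/2 = 24 * 25 / 2 = 300
pi = 300 + 6 = 306

306


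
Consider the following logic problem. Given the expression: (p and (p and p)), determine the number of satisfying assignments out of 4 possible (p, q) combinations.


Check all 4 assignments:
p=0, q=0: 0
p=0, q=1: 0
p=1, q=0: 1
p=1, q=1: 1
Count of True = 2

2


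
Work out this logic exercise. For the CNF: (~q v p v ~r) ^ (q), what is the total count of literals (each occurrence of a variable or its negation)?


Counting literals in each clause:
Clause 1: 3 literal(s)
Clause 2: 1 literal(s)
Total = 4

4


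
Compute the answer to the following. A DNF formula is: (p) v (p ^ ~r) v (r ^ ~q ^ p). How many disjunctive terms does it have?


A DNF formula is a disjunction of terms (conjunctions).
Terms are separated by v.
Counting the disjuncts: 3 terms.

3


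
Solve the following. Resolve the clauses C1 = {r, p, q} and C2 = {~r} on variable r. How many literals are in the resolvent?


Remove r from C1 and ~r from C2.
C1 remainder: {p, q}
C2 remainder: {}
Union (resolvent): {p, q}
Resolvent has 2 literal(s).

2


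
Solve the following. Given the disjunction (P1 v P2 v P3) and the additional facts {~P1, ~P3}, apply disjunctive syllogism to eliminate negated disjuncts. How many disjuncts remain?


Original disjuncts (3): P1, P2, P3
Negated (eliminate): ~P1, ~P3
Remaining disjuncts: P2
Count = 3 - 2 = 1

1


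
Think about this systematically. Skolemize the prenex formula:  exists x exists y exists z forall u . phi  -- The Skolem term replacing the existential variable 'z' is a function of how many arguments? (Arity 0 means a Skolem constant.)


Quantifier prefix: exists x exists y exists z forall u
'z' is existentially quantified at position 3.
No universal quantifiers precede it.
Skolem function arity = 0 (a Skolem constant)

0


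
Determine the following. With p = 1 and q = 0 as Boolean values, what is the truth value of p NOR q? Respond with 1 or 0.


p = 1, q = 0
Operation: p NOR q
Evaluate: 1 NOR 0 = 0

0


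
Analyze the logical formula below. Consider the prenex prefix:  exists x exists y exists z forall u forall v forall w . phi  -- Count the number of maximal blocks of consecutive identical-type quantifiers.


Quantifier-type sequence: E E E A A A  (A=forall, E=exists)
Group into maximal same-type runs:
  Ex3 | Ax3
Number of blocks = 2

2


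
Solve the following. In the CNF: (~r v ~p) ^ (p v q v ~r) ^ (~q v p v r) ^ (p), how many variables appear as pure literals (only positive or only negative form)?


Check each variable for pure literal status:
p: mixed (not pure)
q: mixed (not pure)
r: mixed (not pure)
Pure literal count = 0

0


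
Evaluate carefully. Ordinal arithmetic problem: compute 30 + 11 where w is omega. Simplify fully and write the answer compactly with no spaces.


Compute 30 + 11.
Ordinal + is associative but NOT commutative; for finite n>0, n + w = w but w + n stays w+n.
Both operands finite; ordinal + agrees with natural +: 30 + 11 = 41.
Result = 41

41


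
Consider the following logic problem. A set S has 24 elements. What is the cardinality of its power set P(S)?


The power set of a set with n elements has 2^n elements.
|P(S)| = 2^24 = 16777216

16777216


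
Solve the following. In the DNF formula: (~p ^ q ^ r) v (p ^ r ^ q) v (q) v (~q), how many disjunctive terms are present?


A DNF formula is a disjunction of terms (conjunctions).
Terms are separated by v.
Counting the disjuncts: 4 terms.

4


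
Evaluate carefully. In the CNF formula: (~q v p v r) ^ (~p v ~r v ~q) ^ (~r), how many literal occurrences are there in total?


Counting literals in each clause:
Clause 1: 3 literal(s)
Clause 2: 3 literal(s)
Clause 3: 1 literal(s)
Total = 7

7


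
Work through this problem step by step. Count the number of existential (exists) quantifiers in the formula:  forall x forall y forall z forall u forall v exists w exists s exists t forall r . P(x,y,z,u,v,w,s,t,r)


Quantifier prefix: forall x forall y forall z forall u forall v exists w exists s exists t forall r
Mark each quantifier type:
  U U U U U E E E U
Universal count = 6, Existential count = 3
Asked for existential (exists) quantifiers: 3

3


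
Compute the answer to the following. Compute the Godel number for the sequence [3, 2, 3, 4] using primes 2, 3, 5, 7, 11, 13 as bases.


Encode each element as an exponent of the corresponding prime:
  2^3 = 8
  3^2 = 9
  5^3 = 125
  7^4 = 2401
Product = 8 * 9 * 125 * 2401 = 21609000

21609000


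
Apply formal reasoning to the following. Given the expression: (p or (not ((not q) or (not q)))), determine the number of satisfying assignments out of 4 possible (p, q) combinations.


Check all 4 assignments:
p=0, q=0: 0
p=0, q=1: 1
p=1, q=0: 1
p=1, q=1: 1
Count of True = 3

3


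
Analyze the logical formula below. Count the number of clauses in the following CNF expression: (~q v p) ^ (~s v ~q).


A CNF formula is a conjunction of clauses.
Clauses are separated by ^.
Counting the conjuncts: 2 clauses.

2


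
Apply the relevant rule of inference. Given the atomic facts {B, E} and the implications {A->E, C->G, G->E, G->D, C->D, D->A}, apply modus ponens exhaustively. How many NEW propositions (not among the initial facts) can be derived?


Initial facts: {B, E}
Apply modus ponens to closure:
  (no implication fires)
Final known: {B, E}
New propositions: {(none)}
Count = 0

0


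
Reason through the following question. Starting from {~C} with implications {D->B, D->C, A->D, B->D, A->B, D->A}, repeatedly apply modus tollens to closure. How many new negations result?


Initial negated facts: {~C}
Apply modus tollens to closure:
  ~C and D->C  =>  ~D
  ~D and A->D  =>  ~A
  ~D and B->D  =>  ~B
Final negated: {~A, ~B, ~C, ~D}
New negations: {~A, ~B, ~D}
Count = 3

3


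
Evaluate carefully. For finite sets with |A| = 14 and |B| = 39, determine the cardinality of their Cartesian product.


The Cartesian product A x B contains all ordered pairs (a, b).
|A x B| = |A| * |B| = 14 * 39 = 546

546


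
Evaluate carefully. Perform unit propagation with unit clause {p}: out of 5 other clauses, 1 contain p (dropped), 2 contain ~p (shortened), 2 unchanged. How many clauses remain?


Satisfied (removed): 1
Shortened (remain): 2
Unchanged (remain): 2
Remaining = 2 + 2 = 4

4


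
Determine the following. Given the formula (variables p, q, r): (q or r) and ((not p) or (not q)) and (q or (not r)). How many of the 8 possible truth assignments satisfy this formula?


Evaluate all 8 assignments for p, q, r:
p=0, q=0, r=0: 0
p=0, q=0, r=1: 0
p=0, q=1, r=0: 1
p=0, q=1, r=1: 1
p=1, q=0, r=0: 0
p=1, q=0, r=1: 0
p=1, q=1, r=0: 0
p=1, q=1, r=1: 0
Satisfying count = 2

2


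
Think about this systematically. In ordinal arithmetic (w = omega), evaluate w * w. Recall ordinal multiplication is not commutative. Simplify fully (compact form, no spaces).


Compute w * w.
Ordinal * is associative and left-distributive over +, but NOT commutative; for finite n>1, n*w = w but w*n stays w*n.
w * w = w^2 by definition.
Result = w^2

w^2


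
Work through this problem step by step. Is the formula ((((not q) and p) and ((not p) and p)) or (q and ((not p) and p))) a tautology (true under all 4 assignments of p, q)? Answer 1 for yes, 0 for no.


Check all 4 assignments:
p=0, q=0: 0
p=0, q=1: 0
p=1, q=0: 0
p=1, q=1: 0
Satisfying count = 0/4.
Tautology iff count = 4: no.

0


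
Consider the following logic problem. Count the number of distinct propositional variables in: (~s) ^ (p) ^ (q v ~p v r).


Identify each variable that appears in the formula.
Variables found: p, q, r, s
Count = 4

4


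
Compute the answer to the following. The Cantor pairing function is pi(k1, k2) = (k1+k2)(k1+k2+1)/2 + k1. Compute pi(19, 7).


k1 + k2 = 26
(k1+k2)(k1+k2+1)/2 = 26 * 27 / 2 = 351
pi = 351 + 19 = 370

370


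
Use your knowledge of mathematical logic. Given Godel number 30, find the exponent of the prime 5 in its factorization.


Factorize 30 by dividing by 5 repeatedly.
Division steps: 5 divides 30 exactly 1 time(s).
Exponent of 5 = 1

1


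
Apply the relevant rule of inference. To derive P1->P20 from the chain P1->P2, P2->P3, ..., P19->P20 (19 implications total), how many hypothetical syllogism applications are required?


With 19 implications in a chain connecting 20 propositions:
P1->P2, P2->P3, ..., P19->P20
Steps needed = (number of implications) - 1 = 19 - 1 = 18

18


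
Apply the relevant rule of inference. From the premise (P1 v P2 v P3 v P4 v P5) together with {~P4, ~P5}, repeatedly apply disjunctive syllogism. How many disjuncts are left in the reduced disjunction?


Original disjuncts (5): P1, P2, P3, P4, P5
Negated (eliminate): ~P4, ~P5
Remaining disjuncts: P1, P2, P3
Count = 5 - 2 = 3

3


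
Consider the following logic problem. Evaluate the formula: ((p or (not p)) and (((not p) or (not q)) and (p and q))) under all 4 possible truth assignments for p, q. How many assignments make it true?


Check all 4 assignments:
p=0, q=0: 0
p=0, q=1: 0
p=1, q=0: 0
p=1, q=1: 0
Count of True = 0

0


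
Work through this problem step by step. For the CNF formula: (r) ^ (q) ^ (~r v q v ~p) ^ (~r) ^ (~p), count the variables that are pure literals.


Check each variable for pure literal status:
p: pure negative
q: pure positive
r: mixed (not pure)
Pure literal count = 2

2


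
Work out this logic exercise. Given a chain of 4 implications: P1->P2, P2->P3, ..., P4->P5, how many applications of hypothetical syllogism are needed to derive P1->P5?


With 4 implications in a chain connecting 5 propositions:
P1->P2, P2->P3, ..., P4->P5
Steps needed = (number of implications) - 1 = 4 - 1 = 3

3


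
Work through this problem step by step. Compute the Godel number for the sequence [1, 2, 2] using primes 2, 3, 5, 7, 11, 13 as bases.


Encode each element as an exponent of the corresponding prime:
  2^1 = 2
  3^2 = 9
  5^2 = 25
Product = 2 * 9 * 25 = 450

450


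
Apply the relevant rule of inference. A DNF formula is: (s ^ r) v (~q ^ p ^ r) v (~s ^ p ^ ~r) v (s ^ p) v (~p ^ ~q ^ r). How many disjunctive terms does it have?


A DNF formula is a disjunction of terms (conjunctions).
Terms are separated by v.
Counting the disjuncts: 5 terms.

5


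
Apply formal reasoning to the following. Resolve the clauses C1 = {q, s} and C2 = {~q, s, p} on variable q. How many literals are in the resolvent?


Remove q from C1 and ~q from C2.
C1 remainder: {s}
C2 remainder: {s, p}
Union (resolvent): {p, s}
Resolvent has 2 literal(s).

2


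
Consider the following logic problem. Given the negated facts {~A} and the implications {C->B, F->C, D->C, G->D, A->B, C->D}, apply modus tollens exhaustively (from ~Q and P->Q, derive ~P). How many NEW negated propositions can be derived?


Initial negated facts: {~A}
Apply modus tollens to closure:
  (no implication fires)
Final negated: {~A}
New negations: {(none)}
Count = 0

0


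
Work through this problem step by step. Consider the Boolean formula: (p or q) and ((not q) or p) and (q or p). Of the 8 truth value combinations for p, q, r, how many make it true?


Evaluate all 8 assignments for p, q, r:
p=0, q=0, r=0: 0
p=0, q=0, r=1: 0
p=0, q=1, r=0: 0
p=0, q=1, r=1: 0
p=1, q=0, r=0: 1
p=1, q=0, r=1: 1
p=1, q=1, r=0: 1
p=1, q=1, r=1: 1
Satisfying count = 4

4


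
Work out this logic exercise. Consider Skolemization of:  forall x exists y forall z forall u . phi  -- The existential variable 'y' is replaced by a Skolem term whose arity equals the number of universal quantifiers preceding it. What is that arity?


Quantifier prefix: forall x exists y forall z forall u
'y' is existentially quantified at position 2.
Universal variables preceding it: x
Skolem function arity = 1

1


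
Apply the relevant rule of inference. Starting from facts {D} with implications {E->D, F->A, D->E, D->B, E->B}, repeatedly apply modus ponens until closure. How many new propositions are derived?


Initial facts: {D}
Apply modus ponens to closure:
  D and D->E  =>  E
  D and D->B  =>  B
Final known: {B, D, E}
New propositions: {B, E}
Count = 2

2


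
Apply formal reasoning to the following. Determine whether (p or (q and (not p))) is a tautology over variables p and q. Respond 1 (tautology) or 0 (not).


Check all 4 assignments:
p=0, q=0: 0
p=0, q=1: 1
p=1, q=0: 1
p=1, q=1: 1
Satisfying count = 3/4.
Tautology iff count = 4: no.

0


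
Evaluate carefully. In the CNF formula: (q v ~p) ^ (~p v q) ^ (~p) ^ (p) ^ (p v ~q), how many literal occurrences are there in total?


Counting literals in each clause:
Clause 1: 2 literal(s)
Clause 2: 2 literal(s)
Clause 3: 1 literal(s)
Clause 4: 1 literal(s)
Clause 5: 2 literal(s)
Total = 8

8


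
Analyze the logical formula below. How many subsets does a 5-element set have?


The power set of a set with n elements has 2^n elements.
|P(S)| = 2^5 = 32

32


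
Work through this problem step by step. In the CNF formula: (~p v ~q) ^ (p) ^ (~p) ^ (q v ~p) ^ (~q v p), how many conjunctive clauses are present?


A CNF formula is a conjunction of clauses.
Clauses are separated by ^.
Counting the conjuncts: 5 clauses.

5


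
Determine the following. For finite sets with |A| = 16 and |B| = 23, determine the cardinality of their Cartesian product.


The Cartesian product A x B contains all ordered pairs (a, b).
|A x B| = |A| * |B| = 16 * 23 = 368

368


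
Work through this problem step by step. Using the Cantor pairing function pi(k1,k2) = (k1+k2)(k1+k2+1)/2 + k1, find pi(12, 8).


k1 + k2 = 20
(k1+k2)(k1+k2+1)/2 = 20 * 21 / 2 = 210
pi = 210 + 12 = 222

222


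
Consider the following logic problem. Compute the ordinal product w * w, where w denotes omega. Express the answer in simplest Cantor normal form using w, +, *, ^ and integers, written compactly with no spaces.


Compute w * w.
Ordinal * is associative and left-distributive over +, but NOT commutative; for finite n>1, n*w = w but w*n stays w*n.
w * w = w^2 by definition.
Result = w^2

w^2


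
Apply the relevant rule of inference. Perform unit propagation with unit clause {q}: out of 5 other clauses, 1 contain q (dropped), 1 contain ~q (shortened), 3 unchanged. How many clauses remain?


Satisfied (removed): 1
Shortened (remain): 1
Unchanged (remain): 3
Remaining = 1 + 3 = 4

4


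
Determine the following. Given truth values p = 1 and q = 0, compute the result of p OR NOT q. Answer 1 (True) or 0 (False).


p = 1, q = 0
Operation: p OR NOT q
Evaluate: 1 OR NOT 0 = 1

1


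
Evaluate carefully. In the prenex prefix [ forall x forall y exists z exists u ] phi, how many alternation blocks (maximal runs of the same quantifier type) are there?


Quantifier-type sequence: A A E E  (A=forall, E=exists)
Group into maximal same-type runs:
  Ax2 | Ex2
Number of blocks = 2

2


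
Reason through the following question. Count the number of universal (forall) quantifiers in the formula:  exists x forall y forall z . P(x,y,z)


Quantifier prefix: exists x forall y forall z
Mark each quantifier type:
  E U U
Universal count = 2, Existential count = 1
Asked for universal (forall) quantifiers: 2

2


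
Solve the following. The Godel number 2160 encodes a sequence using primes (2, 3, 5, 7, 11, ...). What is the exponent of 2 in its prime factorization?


Factorize 2160 by dividing by 2 repeatedly.
Division steps: 2 divides 2160 exactly 4 time(s).
Exponent of 2 = 4

4


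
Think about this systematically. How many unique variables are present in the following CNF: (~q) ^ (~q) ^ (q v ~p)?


Identify each variable that appears in the formula.
Variables found: p, q
Count = 2

2


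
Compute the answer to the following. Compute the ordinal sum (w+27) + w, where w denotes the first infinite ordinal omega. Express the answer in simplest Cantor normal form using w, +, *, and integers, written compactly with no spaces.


Compute (w+27) + w.
Ordinal + is associative but NOT commutative; for finite n>0, n + w = w but w + n stays w+n.
(w+27) + w = w + (27+w) = w + w = w*2 (the finite tail 27 is absorbed by the right w).
Result = w*2

w*2


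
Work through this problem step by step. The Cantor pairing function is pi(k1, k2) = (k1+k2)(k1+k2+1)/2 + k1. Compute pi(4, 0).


k1 + k2 = 4
(k1+k2)(k1+k2+1)/2 = 4 * 5 / 2 = 10
pi = 10 + 4 = 14

14


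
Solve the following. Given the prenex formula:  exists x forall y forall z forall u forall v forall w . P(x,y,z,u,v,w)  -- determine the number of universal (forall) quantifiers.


Quantifier prefix: exists x forall y forall z forall u forall v forall w
Mark each quantifier type:
  E U U U U U
Universal count = 5, Existential count = 1
Asked for universal (forall) quantifiers: 5

5


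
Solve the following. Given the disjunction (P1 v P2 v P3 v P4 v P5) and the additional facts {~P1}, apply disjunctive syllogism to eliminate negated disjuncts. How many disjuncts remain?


Original disjuncts (5): P1, P2, P3, P4, P5
Negated (eliminate): ~P1
Remaining disjuncts: P2, P3, P4, P5
Count = 5 - 1 = 4

4


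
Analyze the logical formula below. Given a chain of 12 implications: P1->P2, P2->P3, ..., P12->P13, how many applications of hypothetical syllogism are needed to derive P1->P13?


With 12 implications in a chain connecting 13 propositions:
P1->P2, P2->P3, ..., P12->P13
Steps needed = (number of implications) - 1 = 12 - 1 = 11

11


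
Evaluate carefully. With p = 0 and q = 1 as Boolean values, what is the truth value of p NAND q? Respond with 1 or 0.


p = 0, q = 1
Operation: p NAND q
Evaluate: 0 NAND 1 = 1

1


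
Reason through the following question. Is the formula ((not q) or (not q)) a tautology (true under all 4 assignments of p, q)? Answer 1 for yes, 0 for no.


Check all 4 assignments:
p=0, q=0: 1
p=0, q=1: 0
p=1, q=0: 1
p=1, q=1: 0
Satisfying count = 2/4.
Tautology iff count = 4: no.

0


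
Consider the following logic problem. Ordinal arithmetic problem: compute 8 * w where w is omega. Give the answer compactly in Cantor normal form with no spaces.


Compute 8 * w.
Ordinal * is associative and left-distributive over +, but NOT commutative; for finite n>1, n*w = w but w*n stays w*n.
For finite n>0, n * w = sup{n*k : k<w} = w. So 8 * w = w.
Result = w

w


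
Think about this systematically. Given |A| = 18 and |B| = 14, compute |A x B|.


The Cartesian product A x B contains all ordered pairs (a, b).
|A x B| = |A| * |B| = 18 * 14 = 252

252


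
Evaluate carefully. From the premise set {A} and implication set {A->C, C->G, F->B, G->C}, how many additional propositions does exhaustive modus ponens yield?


Initial facts: {A}
Apply modus ponens to closure:
  A and A->C  =>  C
  C and C->G  =>  G
Final known: {A, C, G}
New propositions: {C, G}
Count = 2

2


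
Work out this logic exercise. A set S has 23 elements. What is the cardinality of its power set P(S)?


The power set of a set with n elements has 2^n elements.
|P(S)| = 2^23 = 8388608

8388608


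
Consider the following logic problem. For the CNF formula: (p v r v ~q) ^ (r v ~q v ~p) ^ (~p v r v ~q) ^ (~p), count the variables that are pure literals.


Check each variable for pure literal status:
p: mixed (not pure)
q: pure negative
r: pure positive
Pure literal count = 2

2


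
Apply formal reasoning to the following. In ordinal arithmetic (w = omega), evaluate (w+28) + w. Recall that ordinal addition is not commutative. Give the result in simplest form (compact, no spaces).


Compute (w+28) + w.
Ordinal + is associative but NOT commutative; for finite n>0, n + w = w but w + n stays w+n.
(w+28) + w = w + (28+w) = w + w = w*2 (the finite tail 28 is absorbed by the right w).
Result = w*2

w*2


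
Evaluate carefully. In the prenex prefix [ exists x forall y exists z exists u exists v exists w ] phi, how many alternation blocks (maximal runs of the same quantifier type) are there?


Quantifier-type sequence: E A E E E E  (A=forall, E=exists)
Group into maximal same-type runs:
  Ex1 | Ax1 | Ex4
Number of blocks = 3

3


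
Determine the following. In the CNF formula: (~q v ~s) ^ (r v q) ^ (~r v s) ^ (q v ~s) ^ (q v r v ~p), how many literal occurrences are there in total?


Counting literals in each clause:
Clause 1: 2 literal(s)
Clause 2: 2 literal(s)
Clause 3: 2 literal(s)
Clause 4: 2 literal(s)
Clause 5: 3 literal(s)
Total = 11

11


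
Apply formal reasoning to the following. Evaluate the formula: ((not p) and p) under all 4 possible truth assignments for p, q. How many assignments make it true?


Check all 4 assignments:
p=0, q=0: 0
p=0, q=1: 0
p=1, q=0: 0
p=1, q=1: 0
Count of True = 0

0


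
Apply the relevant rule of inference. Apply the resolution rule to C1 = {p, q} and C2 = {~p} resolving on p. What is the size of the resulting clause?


Remove p from C1 and ~p from C2.
C1 remainder: {q}
C2 remainder: {}
Union (resolvent): {q}
Resolvent has 1 literal(s).

1


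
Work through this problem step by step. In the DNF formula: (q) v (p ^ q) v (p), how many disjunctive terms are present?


A DNF formula is a disjunction of terms (conjunctions).
Terms are separated by v.
Counting the disjuncts: 3 terms.

3


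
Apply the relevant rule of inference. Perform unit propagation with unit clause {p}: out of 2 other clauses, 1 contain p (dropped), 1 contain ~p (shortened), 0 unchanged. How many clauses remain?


Satisfied (removed): 1
Shortened (remain): 1
Unchanged (remain): 0
Remaining = 1 + 0 = 1

1


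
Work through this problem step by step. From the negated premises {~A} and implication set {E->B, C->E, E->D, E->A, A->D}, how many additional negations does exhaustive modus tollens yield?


Initial negated facts: {~A}
Apply modus tollens to closure:
  ~A and E->A  =>  ~E
  ~E and C->E  =>  ~C
Final negated: {~A, ~C, ~E}
New negations: {~C, ~E}
Count = 2

2


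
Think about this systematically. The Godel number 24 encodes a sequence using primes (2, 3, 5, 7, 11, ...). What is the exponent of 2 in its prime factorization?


Factorize 24 by dividing by 2 repeatedly.
Division steps: 2 divides 24 exactly 3 time(s).
Exponent of 2 = 3

3


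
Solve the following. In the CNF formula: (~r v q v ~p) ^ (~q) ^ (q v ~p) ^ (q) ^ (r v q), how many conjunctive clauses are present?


A CNF formula is a conjunction of clauses.
Clauses are separated by ^.
Counting the conjuncts: 5 clauses.

5


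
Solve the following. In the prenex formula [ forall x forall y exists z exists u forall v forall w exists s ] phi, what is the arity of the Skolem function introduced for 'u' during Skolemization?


Quantifier prefix: forall x forall y exists z exists u forall v forall w exists s
'u' is existentially quantified at position 4.
Universal variables preceding it: x, y
Skolem function arity = 2

2


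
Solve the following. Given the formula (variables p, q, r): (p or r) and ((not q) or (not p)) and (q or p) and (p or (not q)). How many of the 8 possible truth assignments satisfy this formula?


Evaluate all 8 assignments for p, q, r:
p=0, q=0, r=0: 0
p=0, q=0, r=1: 0
p=0, q=1, r=0: 0
p=0, q=1, r=1: 0
p=1, q=0, r=0: 1
p=1, q=0, r=1: 1
p=1, q=1, r=0: 0
p=1, q=1, r=1: 0
Satisfying count = 2

2


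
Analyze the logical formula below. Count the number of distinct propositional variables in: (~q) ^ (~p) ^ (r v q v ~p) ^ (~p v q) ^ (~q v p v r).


Identify each variable that appears in the formula.
Variables found: p, q, r
Count = 3

3


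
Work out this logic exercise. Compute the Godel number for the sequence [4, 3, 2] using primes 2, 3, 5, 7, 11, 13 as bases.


Encode each element as an exponent of the corresponding prime:
  2^4 = 16
  3^3 = 27
  5^2 = 25
Product = 16 * 27 * 25 = 10800

10800


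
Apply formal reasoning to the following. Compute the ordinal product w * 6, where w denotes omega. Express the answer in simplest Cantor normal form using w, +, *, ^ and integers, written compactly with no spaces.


Compute w * 6.
Ordinal * is associative and left-distributive over +, but NOT commutative; for finite n>1, n*w = w but w*n stays w*n.
w * 6 means 6 copies of w concatenated: w*6.
Result = w*6

w*6


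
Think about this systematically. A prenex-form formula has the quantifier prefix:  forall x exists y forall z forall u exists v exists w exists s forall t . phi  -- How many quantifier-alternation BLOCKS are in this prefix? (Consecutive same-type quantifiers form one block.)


Quantifier-type sequence: A E A A E E E A  (A=forall, E=exists)
Group into maximal same-type runs:
  Ax1 | Ex1 | Ax2 | Ex3 | Ax1
Number of blocks = 5

5


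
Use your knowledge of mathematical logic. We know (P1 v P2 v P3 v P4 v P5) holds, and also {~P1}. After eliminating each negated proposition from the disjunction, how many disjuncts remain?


Original disjuncts (5): P1, P2, P3, P4, P5
Negated (eliminate): ~P1
Remaining disjuncts: P2, P3, P4, P5
Count = 5 - 1 = 4

4


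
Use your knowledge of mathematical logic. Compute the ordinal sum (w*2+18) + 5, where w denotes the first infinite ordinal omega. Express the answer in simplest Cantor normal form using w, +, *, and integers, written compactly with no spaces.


Compute (w*2+18) + 5.
Ordinal + is associative but NOT commutative; for finite n>0, n + w = w but w + n stays w+n.
By associativity: (w*2+18) + 5 = w*2 + (18+5) = w*2+23.
Result = w*2+23

w*2+23


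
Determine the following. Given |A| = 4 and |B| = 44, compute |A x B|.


The Cartesian product A x B contains all ordered pairs (a, b).
|A x B| = |A| * |B| = 4 * 44 = 176

176


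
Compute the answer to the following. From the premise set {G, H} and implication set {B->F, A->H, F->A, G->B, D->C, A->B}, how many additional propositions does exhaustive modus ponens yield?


Initial facts: {G, H}
Apply modus ponens to closure:
  G and G->B  =>  B
  B and B->F  =>  F
  F and F->A  =>  A
Final known: {A, B, F, G, H}
New propositions: {A, B, F}
Count = 3

3


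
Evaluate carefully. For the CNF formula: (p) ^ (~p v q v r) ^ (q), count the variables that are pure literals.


Check each variable for pure literal status:
p: mixed (not pure)
q: pure positive
r: pure positive
Pure literal count = 2

2


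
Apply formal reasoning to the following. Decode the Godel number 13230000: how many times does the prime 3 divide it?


Factorize 13230000 by dividing by 3 repeatedly.
Division steps: 3 divides 13230000 exactly 3 time(s).
Exponent of 3 = 3

3


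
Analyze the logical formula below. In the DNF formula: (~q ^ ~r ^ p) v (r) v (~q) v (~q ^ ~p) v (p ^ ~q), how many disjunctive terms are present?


A DNF formula is a disjunction of terms (conjunctions).
Terms are separated by v.
Counting the disjuncts: 5 terms.

5


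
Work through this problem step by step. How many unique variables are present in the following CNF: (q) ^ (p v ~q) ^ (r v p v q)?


Identify each variable that appears in the formula.
Variables found: p, q, r
Count = 3

3


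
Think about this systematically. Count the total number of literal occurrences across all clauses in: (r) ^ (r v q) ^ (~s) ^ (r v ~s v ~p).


Counting literals in each clause:
Clause 1: 1 literal(s)
Clause 2: 2 literal(s)
Clause 3: 1 literal(s)
Clause 4: 3 literal(s)
Total = 7

7


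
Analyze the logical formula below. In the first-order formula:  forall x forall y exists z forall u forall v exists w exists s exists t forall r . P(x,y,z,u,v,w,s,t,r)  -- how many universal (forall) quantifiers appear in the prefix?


Quantifier prefix: forall x forall y exists z forall u forall v exists w exists s exists t forall r
Mark each quantifier type:
  U U E U U E E E U
Universal count = 5, Existential count = 4
Asked for universal (forall) quantifiers: 5

5


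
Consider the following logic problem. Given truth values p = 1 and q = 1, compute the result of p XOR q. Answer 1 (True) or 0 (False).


p = 1, q = 1
Operation: p XOR q
Evaluate: 1 XOR 1 = 0

0


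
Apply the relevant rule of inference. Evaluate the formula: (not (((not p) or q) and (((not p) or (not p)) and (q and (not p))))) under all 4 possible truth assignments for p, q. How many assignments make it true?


Check all 4 assignments:
p=0, q=0: 1
p=0, q=1: 0
p=1, q=0: 1
p=1, q=1: 1
Count of True = 3

3


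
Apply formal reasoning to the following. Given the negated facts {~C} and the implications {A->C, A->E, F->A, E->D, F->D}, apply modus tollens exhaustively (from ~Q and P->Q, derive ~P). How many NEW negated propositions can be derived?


Initial negated facts: {~C}
Apply modus tollens to closure:
  ~C and A->C  =>  ~A
  ~A and F->A  =>  ~F
Final negated: {~A, ~C, ~F}
New negations: {~A, ~F}
Count = 2

2


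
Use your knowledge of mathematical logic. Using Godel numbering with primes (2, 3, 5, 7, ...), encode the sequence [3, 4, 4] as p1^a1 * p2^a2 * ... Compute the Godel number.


Encode each element as an exponent of the corresponding prime:
  2^3 = 8
  3^4 = 81
  5^4 = 625
Product = 8 * 81 * 625 = 405000

405000


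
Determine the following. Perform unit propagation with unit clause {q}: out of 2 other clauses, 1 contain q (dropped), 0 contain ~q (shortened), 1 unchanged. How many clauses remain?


Satisfied (removed): 1
Shortened (remain): 0
Unchanged (remain): 1
Remaining = 0 + 1 = 1

1


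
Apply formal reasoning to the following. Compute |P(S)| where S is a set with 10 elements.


The power set of a set with n elements has 2^n elements.
|P(S)| = 2^10 = 1024

1024


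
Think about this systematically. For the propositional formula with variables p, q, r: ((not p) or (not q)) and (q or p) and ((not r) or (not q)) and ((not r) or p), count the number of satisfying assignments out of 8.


Evaluate all 8 assignments for p, q, r:
p=0, q=0, r=0: 0
p=0, q=0, r=1: 0
p=0, q=1, r=0: 1
p=0, q=1, r=1: 0
p=1, q=0, r=0: 1
p=1, q=0, r=1: 1
p=1, q=1, r=0: 0
p=1, q=1, r=1: 0
Satisfying count = 3

3


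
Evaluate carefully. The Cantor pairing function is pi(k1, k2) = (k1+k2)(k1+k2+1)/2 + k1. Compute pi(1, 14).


k1 + k2 = 15
(k1+k2)(k1+k2+1)/2 = 15 * 16 / 2 = 120
pi = 120 + 1 = 121

121


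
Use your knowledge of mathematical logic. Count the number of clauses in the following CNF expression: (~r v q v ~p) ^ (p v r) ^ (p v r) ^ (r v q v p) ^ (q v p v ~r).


A CNF formula is a conjunction of clauses.
Clauses are separated by ^.
Counting the conjuncts: 5 clauses.

5


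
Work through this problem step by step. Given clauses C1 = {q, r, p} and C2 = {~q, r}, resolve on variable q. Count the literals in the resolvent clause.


Remove q from C1 and ~q from C2.
C1 remainder: {r, p}
C2 remainder: {r}
Union (resolvent): {p, r}
Resolvent has 2 literal(s).

2


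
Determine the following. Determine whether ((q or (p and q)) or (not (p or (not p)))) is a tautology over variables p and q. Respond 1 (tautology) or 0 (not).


Check all 4 assignments:
p=0, q=0: 0
p=0, q=1: 1
p=1, q=0: 0
p=1, q=1: 1
Satisfying count = 2/4.
Tautology iff count = 4: no.

0


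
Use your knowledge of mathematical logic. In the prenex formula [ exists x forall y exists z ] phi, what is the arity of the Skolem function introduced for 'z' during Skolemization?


Quantifier prefix: exists x forall y exists z
'z' is existentially quantified at position 3.
Universal variables preceding it: y
Skolem function arity = 1

1


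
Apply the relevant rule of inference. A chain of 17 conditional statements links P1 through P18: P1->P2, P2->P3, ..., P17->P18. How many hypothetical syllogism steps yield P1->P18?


With 17 implications in a chain connecting 18 propositions:
P1->P2, P2->P3, ..., P17->P18
Steps needed = (number of implications) - 1 = 17 - 1 = 16

16


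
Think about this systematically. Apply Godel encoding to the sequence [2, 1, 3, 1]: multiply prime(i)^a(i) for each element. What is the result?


Encode each element as an exponent of the corresponding prime:
  2^2 = 4
  3^1 = 3
  5^3 = 125
  7^1 = 7
Product = 4 * 3 * 125 * 7 = 10500

10500


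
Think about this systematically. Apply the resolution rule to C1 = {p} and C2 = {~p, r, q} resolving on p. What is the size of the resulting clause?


Remove p from C1 and ~p from C2.
C1 remainder: {}
C2 remainder: {r, q}
Union (resolvent): {q, r}
Resolvent has 2 literal(s).

2


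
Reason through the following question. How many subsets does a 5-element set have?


The power set of a set with n elements has 2^n elements.
|P(S)| = 2^5 = 32

32


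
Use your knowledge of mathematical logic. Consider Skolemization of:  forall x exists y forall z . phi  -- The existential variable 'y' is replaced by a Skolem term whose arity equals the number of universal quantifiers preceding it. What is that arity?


Quantifier prefix: forall x exists y forall z
'y' is existentially quantified at position 2.
Universal variables preceding it: x
Skolem function arity = 1

1


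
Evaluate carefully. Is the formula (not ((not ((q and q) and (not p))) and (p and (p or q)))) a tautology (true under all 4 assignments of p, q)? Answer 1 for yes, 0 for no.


Check all 4 assignments:
p=0, q=0: 1
p=0, q=1: 1
p=1, q=0: 0
p=1, q=1: 0
Satisfying count = 2/4.
Tautology iff count = 4: no.

0


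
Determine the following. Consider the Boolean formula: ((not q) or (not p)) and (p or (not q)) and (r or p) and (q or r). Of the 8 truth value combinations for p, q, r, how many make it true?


Evaluate all 8 assignments for p, q, r:
p=0, q=0, r=0: 0
p=0, q=0, r=1: 1
p=0, q=1, r=0: 0
p=0, q=1, r=1: 0
p=1, q=0, r=0: 0
p=1, q=0, r=1: 1
p=1, q=1, r=0: 0
p=1, q=1, r=1: 0
Satisfying count = 2

2


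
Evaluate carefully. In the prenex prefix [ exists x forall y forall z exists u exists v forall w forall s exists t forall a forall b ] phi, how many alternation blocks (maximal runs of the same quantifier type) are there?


Quantifier-type sequence: E A A E E A A E A A  (A=forall, E=exists)
Group into maximal same-type runs:
  Ex1 | Ax2 | Ex2 | Ax2 | Ex1 | Ax2
Number of blocks = 6

6


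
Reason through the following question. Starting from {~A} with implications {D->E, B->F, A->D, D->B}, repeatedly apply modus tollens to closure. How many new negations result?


Initial negated facts: {~A}
Apply modus tollens to closure:
  (no implication fires)
Final negated: {~A}
New negations: {(none)}
Count = 0

0


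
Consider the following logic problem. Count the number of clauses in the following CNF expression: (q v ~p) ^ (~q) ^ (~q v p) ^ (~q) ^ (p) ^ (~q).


A CNF formula is a conjunction of clauses.
Clauses are separated by ^.
Counting the conjuncts: 6 clauses.

6
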